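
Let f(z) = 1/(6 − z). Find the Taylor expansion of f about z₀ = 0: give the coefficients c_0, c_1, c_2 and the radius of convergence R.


Let w = z − z₀, so z = z₀ + w.
Then 6 − z = 6 − (z₀ + w) = (6 − z₀) − w = 6 − w.
f(z) = 1/(6 − w) = (1/(6)) · 1/(1 − w/(6)) = Σ_{n≥0} w^n / (6)^(n+1).
So c_n = 1/(6)^(n+1):
  c_0 = 1/(6)^1 = 1/6.
  c_1 = 1/(6)^2 = 1/36.
  c_2 = 1/(6)^3 = 1/216.
The series is valid for |w/d| < 1, i.e. |z − z₀| < |d|.
Radius of convergence: R = |6 − z₀| = |6| = 6 (distance from z₀ to the singularity z = 6).

c_0 = 1/6, c_1 = 1/36, c_2 = 1/216; R = 6.


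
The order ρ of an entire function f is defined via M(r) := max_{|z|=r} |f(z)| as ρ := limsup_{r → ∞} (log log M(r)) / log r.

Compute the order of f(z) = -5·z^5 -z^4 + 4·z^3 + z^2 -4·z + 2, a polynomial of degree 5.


|f(z)| ≤ Σ|c_k|·r^k = O(r^5) as r → ∞. Polynomial growth is O(e^{r^ε}) for every ε > 0 (since r^5/e^{r^ε} → 0), so ρ ≤ ε for all ε > 0, i.e. ρ = 0. Every nonconstant polynomial has order 0.
Therefore ρ = 0.

Order ρ = 0.


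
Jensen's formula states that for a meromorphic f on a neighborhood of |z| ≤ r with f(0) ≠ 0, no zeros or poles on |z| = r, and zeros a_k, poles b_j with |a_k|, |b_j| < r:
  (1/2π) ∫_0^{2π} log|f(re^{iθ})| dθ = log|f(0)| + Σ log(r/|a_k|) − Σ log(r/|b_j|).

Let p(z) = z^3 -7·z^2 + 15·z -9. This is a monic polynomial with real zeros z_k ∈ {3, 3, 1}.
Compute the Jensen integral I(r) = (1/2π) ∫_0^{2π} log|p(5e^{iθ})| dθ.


Zeros: 1, 3, 3; r = 5.
Inside |z| < r: 1, 3, 3. Outside (|z| ≥ r): ∅.
p(0) = -9, so log|p(0)| = log(9) = 2.1972.
Apply Jensen: I(r) = log|p(0)| + Σ_k log(r/|z_k|), summed over zeros inside |z| < r.
  log(r/|z_k|) for z_k = 3: log(5/3) = 0.5108
  log(r/|z_k|) for z_k = 3: log(5/3) = 0.5108
  log(r/|z_k|) for z_k = 1: log(5/1) = 1.6094
Sum over inside zeros: 2.6311.
I(r) = log|p(0)| + (inside sum) = 2.1972 + 2.6311 = 4.8283.
Closed form (all zeros inside, monic): I(r) = n·log(r) = 3·log(5) = 4.8283. ✓

I(r) ≈ 4.8283.


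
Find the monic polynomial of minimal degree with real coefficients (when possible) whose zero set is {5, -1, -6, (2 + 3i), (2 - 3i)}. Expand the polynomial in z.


The polynomial is p(z) = ∏_{α ∈ S} (z − α), where S = {5, -1, -6, (2 + 3i), (2 - 3i)}.
Expanding the product yields: p(z) = z^5 -2·z^4 -24·z^3 + 112·z^2 -257·z -390.
Note conjugate pairs combine to real quadratics: (z − (2+3i))(z − (2−3i)) = z² − 4z + 13.
The resulting polynomial has degree 5 and real coefficients as required.

p(z) = z^5 -2·z^4 -24·z^3 + 112·z^2 -257·z -390.


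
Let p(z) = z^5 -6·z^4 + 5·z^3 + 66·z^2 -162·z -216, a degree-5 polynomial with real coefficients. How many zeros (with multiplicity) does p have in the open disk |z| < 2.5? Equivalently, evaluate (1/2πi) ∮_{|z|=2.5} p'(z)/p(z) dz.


The zeros of p are: (3 + 3i), (3 - 3i), 4, -1, -3.
Their magnitudes are: 4.243, 4.243, 4, 1, 3.
Zeros with |z| < R = 2.5: -1.
Count = 1.
By the argument principle, (1/2πi) ∮_{|z|=R} p'(z)/p(z) dz equals exactly this count.

Number of zeros inside |z| < 2.5: 1.


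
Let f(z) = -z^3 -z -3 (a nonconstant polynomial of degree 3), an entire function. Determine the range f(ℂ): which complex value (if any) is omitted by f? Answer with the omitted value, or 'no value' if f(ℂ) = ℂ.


Little Picard bounds the complement of f(ℂ) to at most one point.
For every w ∈ ℂ, the equation p(z) − w = 0 is a nonconstant polynomial in z and hence has at least one root by the fundamental theorem of algebra. So p is surjective onto ℂ, omitting no value.

Omitted value: no value.


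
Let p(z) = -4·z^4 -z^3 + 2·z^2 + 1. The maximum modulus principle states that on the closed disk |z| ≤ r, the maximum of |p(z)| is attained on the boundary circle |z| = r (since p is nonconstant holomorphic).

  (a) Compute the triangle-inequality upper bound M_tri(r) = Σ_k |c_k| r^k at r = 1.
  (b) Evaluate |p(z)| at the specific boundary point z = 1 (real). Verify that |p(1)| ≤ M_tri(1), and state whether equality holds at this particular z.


Coefficients: c_0 = 1, c_1 = 0, c_2 = 2, c_3 = -1, c_4 = -4. Radius r = 1.
Part (a). Triangle bound: M_tri(r) = Σ_k |c_k| r^k
  = |1|·1^0 + |0|·1^1 + |2|·1^2 + |-1|·1^3 + |-4|·1^4
  = 1 + 0 + 2 + 1 + 4 = 8.
This bounds M(r) := max_{|z|=r} |p(z)| from above; equality holds iff all terms c_k z^k can be made to align in phase at a single z on |z|=r.
Part (b). At z = 1 (real, on the circle |z| = r):
  p(1) = (1)·1^0 + (0)·1^1 + (2)·1^2 + (-1)·1^3 + (-4)·1^4 = -2.
  |p(1)| = 2.
Check: |p(1)| = 2 ≤ 8 = M_tri(1). ✓ Equality does not hold at z = 1 (the coefficients have mixed signs, so the terms do not all align in phase there).

M_tri(1) = 8; |p(1)| = 2; equality at z=1: no.


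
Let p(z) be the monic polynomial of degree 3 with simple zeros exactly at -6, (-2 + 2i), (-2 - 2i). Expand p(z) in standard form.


The polynomial is p(z) = ∏_{α ∈ S} (z − α), where S = {-6, (-2 + 2i), (-2 - 2i)}.
Expanding the product yields: p(z) = z^3 + 10·z^2 + 32·z + 48.
Note conjugate pairs combine to real quadratics: (z − (-2+2i))(z − (-2−2i)) = z² + 4z + 8.
The resulting polynomial has degree 3 and real coefficients as required.

p(z) = z^3 + 10·z^2 + 32·z + 48.


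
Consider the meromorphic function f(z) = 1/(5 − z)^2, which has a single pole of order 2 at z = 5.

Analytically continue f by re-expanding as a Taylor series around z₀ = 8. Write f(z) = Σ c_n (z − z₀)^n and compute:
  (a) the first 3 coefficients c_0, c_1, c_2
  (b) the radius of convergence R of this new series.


Let w = z − z₀, so z = z₀ + w.
Then 5 − z = 5 − (z₀ + w) = (5 − z₀) − w = -3 − w.
f(z) = 1/(-3 − w)^2 = (1/(-3)^2) · (1 − w/(-3))^{−2}.
By the binomial series (1−u)^{−2} = Σ_{n≥0} C(n+1, 1) u^n for |u|<1, with u = w/(-3):
  c_n = C(n+1, 1) / (-3)^(n+2).
  c_0 = 1/(-3)^2 = 1/9.
  c_1 = 2/(-3)^3 = -2/27.
  c_2 = 3/(-3)^4 = 1/27.
The series is valid for |w/d| < 1, i.e. |z − z₀| < |d|.
Radius of convergence: R = |5 − z₀| = |-3| = 3 (distance from z₀ to the singularity z = 5).

c_0 = 1/9, c_1 = -2/27, c_2 = 1/27; R = 3.


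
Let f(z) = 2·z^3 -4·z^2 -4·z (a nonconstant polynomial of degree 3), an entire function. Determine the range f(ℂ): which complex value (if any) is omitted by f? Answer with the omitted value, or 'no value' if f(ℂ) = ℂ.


Little Picard bounds the complement of f(ℂ) to at most one point.
For every w ∈ ℂ, the equation p(z) − w = 0 is a nonconstant polynomial in z and hence has at least one root by the fundamental theorem of algebra. So p is surjective onto ℂ, omitting no value.

Omitted value: no value.


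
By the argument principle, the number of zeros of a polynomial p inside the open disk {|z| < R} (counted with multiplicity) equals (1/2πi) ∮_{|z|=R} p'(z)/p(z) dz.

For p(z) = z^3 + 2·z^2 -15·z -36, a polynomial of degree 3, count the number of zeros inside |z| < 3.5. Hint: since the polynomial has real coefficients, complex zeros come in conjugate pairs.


The zeros of p are: -3, 4, -3.
Their magnitudes are: 3, 4, 3.
Zeros with |z| < R = 3.5: -3, -3.
Count = 2.
By the argument principle, (1/2πi) ∮_{|z|=R} p'(z)/p(z) dz equals exactly this count.

Number of zeros inside |z| < 3.5: 2.


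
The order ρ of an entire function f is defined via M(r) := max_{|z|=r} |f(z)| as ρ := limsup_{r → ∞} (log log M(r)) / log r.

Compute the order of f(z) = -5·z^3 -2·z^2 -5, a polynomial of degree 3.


|f(z)| ≤ Σ|c_k|·r^k = O(r^3) as r → ∞. Polynomial growth is O(e^{r^ε}) for every ε > 0 (since r^3/e^{r^ε} → 0), so ρ ≤ ε for all ε > 0, i.e. ρ = 0. Every nonconstant polynomial has order 0.
Therefore ρ = 0.

Order ρ = 0.


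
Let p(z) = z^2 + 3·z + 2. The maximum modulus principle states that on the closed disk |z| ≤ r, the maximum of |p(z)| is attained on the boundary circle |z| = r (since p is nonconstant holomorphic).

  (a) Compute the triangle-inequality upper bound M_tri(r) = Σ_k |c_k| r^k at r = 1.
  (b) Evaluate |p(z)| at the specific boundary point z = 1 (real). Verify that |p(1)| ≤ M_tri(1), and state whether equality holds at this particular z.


Coefficients: c_0 = 2, c_1 = 3, c_2 = 1. Radius r = 1.
Part (a). Triangle bound: M_tri(r) = Σ_k |c_k| r^k
  = |2|·1^0 + |3|·1^1 + |1|·1^2
  = 2 + 3 + 1 = 6.
This bounds M(r) := max_{|z|=r} |p(z)| from above; equality holds iff all terms c_k z^k can be made to align in phase at a single z on |z|=r.
Part (b). At z = 1 (real, on the circle |z| = r):
  p(1) = (2)·1^0 + (3)·1^1 + (1)·1^2 = 6.
  |p(1)| = 6.
Since all nonzero coefficients share the same sign, |p(1)| = 6 = M_tri(1); the triangle bound is attained at z = 1, so in fact M(r) = 6.

M_tri(1) = 6; |p(1)| = 6; equality at z=1: yes.


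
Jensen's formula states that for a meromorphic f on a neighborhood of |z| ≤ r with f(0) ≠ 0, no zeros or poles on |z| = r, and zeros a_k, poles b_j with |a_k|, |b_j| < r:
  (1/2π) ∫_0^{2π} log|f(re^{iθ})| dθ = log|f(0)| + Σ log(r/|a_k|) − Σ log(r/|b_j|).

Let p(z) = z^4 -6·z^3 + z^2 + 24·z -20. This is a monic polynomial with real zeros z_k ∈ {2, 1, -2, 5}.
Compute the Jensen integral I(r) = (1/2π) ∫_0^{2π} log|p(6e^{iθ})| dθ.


Zeros: -2, 1, 2, 5; r = 6.
Inside |z| < r: -2, 1, 2, 5. Outside (|z| ≥ r): ∅.
p(0) = -20, so log|p(0)| = log(20) = 2.9957.
Apply Jensen: I(r) = log|p(0)| + Σ_k log(r/|z_k|), summed over zeros inside |z| < r.
  log(r/|z_k|) for z_k = 2: log(6/2) = 1.0986
  log(r/|z_k|) for z_k = 1: log(6/1) = 1.7918
  log(r/|z_k|) for z_k = -2: log(6/2) = 1.0986
  log(r/|z_k|) for z_k = 5: log(6/5) = 0.1823
Sum over inside zeros: 4.1713.
I(r) = log|p(0)| + (inside sum) = 2.9957 + 4.1713 = 7.1670.
Closed form (all zeros inside, monic): I(r) = n·log(r) = 4·log(6) = 7.1670. ✓

I(r) ≈ 7.1670.


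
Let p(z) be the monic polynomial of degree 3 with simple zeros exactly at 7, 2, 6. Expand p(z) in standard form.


The polynomial is p(z) = ∏_{α ∈ S} (z − α), where S = {7, 2, 6}.
Expanding the product yields: p(z) = z^3 -15·z^2 + 68·z -84.
The resulting polynomial has degree 3 and real coefficients as required.

p(z) = z^3 -15·z^2 + 68·z -84.


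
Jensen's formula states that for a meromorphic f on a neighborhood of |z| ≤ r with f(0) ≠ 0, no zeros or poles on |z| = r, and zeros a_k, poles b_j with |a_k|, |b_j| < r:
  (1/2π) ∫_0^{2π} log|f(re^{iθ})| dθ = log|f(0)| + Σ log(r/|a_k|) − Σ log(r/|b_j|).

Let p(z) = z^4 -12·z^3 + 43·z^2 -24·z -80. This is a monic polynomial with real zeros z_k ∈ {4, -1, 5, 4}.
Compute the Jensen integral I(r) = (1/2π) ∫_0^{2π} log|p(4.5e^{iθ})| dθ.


Zeros: -1, 4, 4, 5; r = 4.5.
Inside |z| < r: -1, 4, 4. Outside (|z| ≥ r): 5.
p(0) = -80, so log|p(0)| = log(80) = 4.3820.
Apply Jensen: I(r) = log|p(0)| + Σ_k log(r/|z_k|), summed over zeros inside |z| < r.
  log(r/|z_k|) for z_k = 4: log(4.5/4) = 0.1178
  log(r/|z_k|) for z_k = -1: log(4.5/1) = 1.5041
  log(r/|z_k|) for z_k = 4: log(4.5/4) = 0.1178
  Outside zeros (5) contribute nothing to the Jensen sum.
Sum over inside zeros: 1.7396.
I(r) = log|p(0)| + (inside sum) = 4.3820 + 1.7396 = 6.1217.
Note: since some zeros are outside |z| ≤ r, the simplified n·log(r) form does NOT apply — only the inside zeros contribute.

I(r) ≈ 6.1217.


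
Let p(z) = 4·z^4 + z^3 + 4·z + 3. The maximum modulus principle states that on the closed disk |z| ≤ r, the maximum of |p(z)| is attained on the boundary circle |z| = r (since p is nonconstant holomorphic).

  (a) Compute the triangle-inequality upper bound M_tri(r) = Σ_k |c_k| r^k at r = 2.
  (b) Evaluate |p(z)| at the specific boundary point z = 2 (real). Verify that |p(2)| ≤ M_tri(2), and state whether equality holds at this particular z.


Coefficients: c_0 = 3, c_1 = 4, c_2 = 0, c_3 = 1, c_4 = 4. Radius r = 2.
Part (a). Triangle bound: M_tri(r) = Σ_k |c_k| r^k
  = |3|·2^0 + |4|·2^1 + |0|·2^2 + |1|·2^3 + |4|·2^4
  = 3 + 8 + 0 + 8 + 64 = 83.
This bounds M(r) := max_{|z|=r} |p(z)| from above; equality holds iff all terms c_k z^k can be made to align in phase at a single z on |z|=r.
Part (b). At z = 2 (real, on the circle |z| = r):
  p(2) = (3)·2^0 + (4)·2^1 + (0)·2^2 + (1)·2^3 + (4)·2^4 = 83.
  |p(2)| = 83.
Since all nonzero coefficients share the same sign, |p(2)| = 83 = M_tri(2); the triangle bound is attained at z = 2, so in fact M(r) = 83.

M_tri(2) = 83; |p(2)| = 83; equality at z=2: yes.


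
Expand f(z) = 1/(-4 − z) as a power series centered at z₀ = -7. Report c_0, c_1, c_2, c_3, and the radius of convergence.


Let w = z − z₀, so z = z₀ + w.
Then -4 − z = -4 − (z₀ + w) = (-4 − z₀) − w = 3 − w.
f(z) = 1/(3 − w) = (1/(3)) · 1/(1 − w/(3)) = Σ_{n≥0} w^n / (3)^(n+1).
So c_n = 1/(3)^(n+1):
  c_0 = 1/(3)^1 = 1/3.
  c_1 = 1/(3)^2 = 1/9.
  c_2 = 1/(3)^3 = 1/27.
  c_3 = 1/(3)^4 = 1/81.
The series is valid for |w/d| < 1, i.e. |z − z₀| < |d|.
Radius of convergence: R = |-4 − z₀| = |3| = 3 (distance from z₀ to the singularity z = -4).

c_0 = 1/3, c_1 = 1/9, c_2 = 1/27, c_3 = 1/81; R = 3.


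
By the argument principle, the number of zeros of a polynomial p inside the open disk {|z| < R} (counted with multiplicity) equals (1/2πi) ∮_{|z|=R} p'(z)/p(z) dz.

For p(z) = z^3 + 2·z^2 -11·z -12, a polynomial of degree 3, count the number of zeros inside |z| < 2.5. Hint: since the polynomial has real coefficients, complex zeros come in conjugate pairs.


The zeros of p are: -4, 3, -1.
Their magnitudes are: 4, 3, 1.
Zeros with |z| < R = 2.5: -1.
Count = 1.
By the argument principle, (1/2πi) ∮_{|z|=R} p'(z)/p(z) dz equals exactly this count.

Number of zeros inside |z| < 2.5: 1.


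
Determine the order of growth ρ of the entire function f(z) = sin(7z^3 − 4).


Write sin(w) = (e^{iw} ± e^{−iw})/(2 or 2i), so |sin(w)| ≤ e^{|w|}. With w = 7z^3 − 4, |w| ≤ 7r^3 + 4 on |z|=r, giving M(r) ≤ e^{7r^3 + 4} and ρ ≤ 3. For the lower bound, choose z on |z|=r with 7z^3 purely imaginary of modulus 7r^3; then |sin(7z^3 − 4)| grows like e^{7r^3}/2, so ρ ≥ 3. Hence ρ = 3.
Therefore ρ = 3.

Order ρ = 3.


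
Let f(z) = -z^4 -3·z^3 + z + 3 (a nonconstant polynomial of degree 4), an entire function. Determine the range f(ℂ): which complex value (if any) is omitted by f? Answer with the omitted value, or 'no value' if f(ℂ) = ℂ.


Little Picard bounds the complement of f(ℂ) to at most one point.
For every w ∈ ℂ, the equation p(z) − w = 0 is a nonconstant polynomial in z and hence has at least one root by the fundamental theorem of algebra. So p is surjective onto ℂ, omitting no value.

Omitted value: no value.


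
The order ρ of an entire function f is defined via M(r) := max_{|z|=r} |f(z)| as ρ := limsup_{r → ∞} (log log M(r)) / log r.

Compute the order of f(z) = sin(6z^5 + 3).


Write sin(w) = (e^{iw} ± e^{−iw})/(2 or 2i), so |sin(w)| ≤ e^{|w|}. With w = 6z^5 + 3, |w| ≤ 6r^5 + 3 on |z|=r, giving M(r) ≤ e^{6r^5 + 3} and ρ ≤ 5. For the lower bound, choose z on |z|=r with 6z^5 purely imaginary of modulus 6r^5; then |sin(6z^5 + 3)| grows like e^{6r^5}/2, so ρ ≥ 5. Hence ρ = 5.
Therefore ρ = 5.

Order ρ = 5.


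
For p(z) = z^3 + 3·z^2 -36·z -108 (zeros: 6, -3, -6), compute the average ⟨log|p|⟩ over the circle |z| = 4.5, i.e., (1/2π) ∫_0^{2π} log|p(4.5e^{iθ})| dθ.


Zeros: -6, -3, 6; r = 4.5.
Inside |z| < r: -3. Outside (|z| ≥ r): -6, 6.
p(0) = -108, so log|p(0)| = log(108) = 4.6821.
Apply Jensen: I(r) = log|p(0)| + Σ_k log(r/|z_k|), summed over zeros inside |z| < r.
  log(r/|z_k|) for z_k = -3: log(4.5/3) = 0.4055
  Outside zeros (-6, 6) contribute nothing to the Jensen sum.
Sum over inside zeros: 0.4055.
I(r) = log|p(0)| + (inside sum) = 4.6821 + 0.4055 = 5.0876.
Note: since some zeros are outside |z| ≤ r, the simplified n·log(r) form does NOT apply — only the inside zeros contribute.

I(r) ≈ 5.0876.


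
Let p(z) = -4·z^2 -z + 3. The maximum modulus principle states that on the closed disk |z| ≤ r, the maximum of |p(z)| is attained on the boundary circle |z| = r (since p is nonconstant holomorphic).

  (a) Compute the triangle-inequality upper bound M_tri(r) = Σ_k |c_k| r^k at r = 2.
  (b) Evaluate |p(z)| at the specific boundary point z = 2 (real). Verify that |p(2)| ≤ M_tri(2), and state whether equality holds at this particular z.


Coefficients: c_0 = 3, c_1 = -1, c_2 = -4. Radius r = 2.
Part (a). Triangle bound: M_tri(r) = Σ_k |c_k| r^k
  = |3|·2^0 + |-1|·2^1 + |-4|·2^2
  = 3 + 2 + 16 = 21.
This bounds M(r) := max_{|z|=r} |p(z)| from above; equality holds iff all terms c_k z^k can be made to align in phase at a single z on |z|=r.
Part (b). At z = 2 (real, on the circle |z| = r):
  p(2) = (3)·2^0 + (-1)·2^1 + (-4)·2^2 = -15.
  |p(2)| = 15.
Check: |p(2)| = 15 ≤ 21 = M_tri(2). ✓ Equality does not hold at z = 2 (the coefficients have mixed signs, so the terms do not all align in phase there).

M_tri(2) = 21; |p(2)| = 15; equality at z=2: no.


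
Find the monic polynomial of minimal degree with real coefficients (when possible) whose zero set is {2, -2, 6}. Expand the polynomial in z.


The polynomial is p(z) = ∏_{α ∈ S} (z − α), where S = {2, -2, 6}.
Expanding the product yields: p(z) = z^3 -6·z^2 -4·z + 24.
The resulting polynomial has degree 3 and real coefficients as required.

p(z) = z^3 -6·z^2 -4·z + 24.


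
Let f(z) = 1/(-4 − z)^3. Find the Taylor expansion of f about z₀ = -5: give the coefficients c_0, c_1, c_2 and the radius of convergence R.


Let w = z − z₀, so z = z₀ + w.
Then -4 − z = -4 − (z₀ + w) = (-4 − z₀) − w = 1 − w.
f(z) = 1/(1 − w)^3 = (1/(1)^3) · (1 − w/(1))^{−3}.
By the binomial series (1−u)^{−3} = Σ_{n≥0} C(n+2, 2) u^n for |u|<1, with u = w/(1):
  c_n = C(n+2, 2) / (1)^(n+3).
  c_0 = 1/(1)^3 = 1.
  c_1 = 3/(1)^4 = 3.
  c_2 = 6/(1)^5 = 6.
The series is valid for |w/d| < 1, i.e. |z − z₀| < |d|.
Radius of convergence: R = |-4 − z₀| = |1| = 1 (distance from z₀ to the singularity z = -4).

c_0 = 1, c_1 = 3, c_2 = 6; R = 1.


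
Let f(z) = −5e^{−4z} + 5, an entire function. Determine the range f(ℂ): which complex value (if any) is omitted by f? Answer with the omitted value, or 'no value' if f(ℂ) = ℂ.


Little Picard bounds the complement of f(ℂ) to at most one point.
e^{−4z} is never zero on ℂ, so -5·e^{−4z} takes every value in ℂ ∖ {0}. Adding 5 shifts the range to ℂ ∖ {5}. Thus f omits exactly the value 5.

Omitted value: 5.


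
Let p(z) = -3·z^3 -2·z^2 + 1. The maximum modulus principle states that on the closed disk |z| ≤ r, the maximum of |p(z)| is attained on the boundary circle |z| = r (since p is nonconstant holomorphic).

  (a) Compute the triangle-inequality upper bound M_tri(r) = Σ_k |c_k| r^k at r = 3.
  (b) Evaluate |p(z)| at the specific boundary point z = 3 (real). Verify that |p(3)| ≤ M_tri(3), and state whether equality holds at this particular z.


Coefficients: c_0 = 1, c_1 = 0, c_2 = -2, c_3 = -3. Radius r = 3.
Part (a). Triangle bound: M_tri(r) = Σ_k |c_k| r^k
  = |1|·3^0 + |0|·3^1 + |-2|·3^2 + |-3|·3^3
  = 1 + 0 + 18 + 81 = 100.
This bounds M(r) := max_{|z|=r} |p(z)| from above; equality holds iff all terms c_k z^k can be made to align in phase at a single z on |z|=r.
Part (b). At z = 3 (real, on the circle |z| = r):
  p(3) = (1)·3^0 + (0)·3^1 + (-2)·3^2 + (-3)·3^3 = -98.
  |p(3)| = 98.
Check: |p(3)| = 98 ≤ 100 = M_tri(3). ✓ Equality does not hold at z = 3 (the coefficients have mixed signs, so the terms do not all align in phase there).

M_tri(3) = 100; |p(3)| = 98; equality at z=3: no.


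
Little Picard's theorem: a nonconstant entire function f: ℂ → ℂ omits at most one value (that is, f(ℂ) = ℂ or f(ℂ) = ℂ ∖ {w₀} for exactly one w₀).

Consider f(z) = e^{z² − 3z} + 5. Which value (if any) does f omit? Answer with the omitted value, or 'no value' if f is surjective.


Little Picard bounds the complement of f(ℂ) to at most one point.
The exponent g(z) = z² − 3z is a nonconstant polynomial, hence surjective onto ℂ. So e^{g(z)} takes every value in {e^w : w ∈ ℂ} = ℂ ∖ {0}. Adding 5 shifts the range to ℂ ∖ {5}. f omits exactly 5.

Omitted value: 5.


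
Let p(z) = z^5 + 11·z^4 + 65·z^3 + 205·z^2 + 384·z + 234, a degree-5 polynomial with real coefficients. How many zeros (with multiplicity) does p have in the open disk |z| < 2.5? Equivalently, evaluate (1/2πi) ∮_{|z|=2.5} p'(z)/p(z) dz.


The zeros of p are: (-2 + 3i), (-2 - 3i), -1, (-3 + 3i), (-3 - 3i).
Their magnitudes are: 3.606, 3.606, 1, 4.243, 4.243.
Zeros with |z| < R = 2.5: -1.
Count = 1.
By the argument principle, (1/2πi) ∮_{|z|=R} p'(z)/p(z) dz equals exactly this count.

Number of zeros inside |z| < 2.5: 1.


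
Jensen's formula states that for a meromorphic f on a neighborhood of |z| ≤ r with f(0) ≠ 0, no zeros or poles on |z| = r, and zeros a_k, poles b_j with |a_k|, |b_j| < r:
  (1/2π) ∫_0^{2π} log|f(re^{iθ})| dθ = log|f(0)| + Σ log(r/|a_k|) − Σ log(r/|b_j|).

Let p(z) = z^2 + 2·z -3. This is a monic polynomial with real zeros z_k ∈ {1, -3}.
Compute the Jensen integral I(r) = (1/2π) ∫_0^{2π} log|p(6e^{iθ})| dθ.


Zeros: -3, 1; r = 6.
Inside |z| < r: -3, 1. Outside (|z| ≥ r): ∅.
p(0) = -3, so log|p(0)| = log(3) = 1.0986.
Apply Jensen: I(r) = log|p(0)| + Σ_k log(r/|z_k|), summed over zeros inside |z| < r.
  log(r/|z_k|) for z_k = 1: log(6/1) = 1.7918
  log(r/|z_k|) for z_k = -3: log(6/3) = 0.6931
Sum over inside zeros: 2.4849.
I(r) = log|p(0)| + (inside sum) = 1.0986 + 2.4849 = 3.5835.
Closed form (all zeros inside, monic): I(r) = n·log(r) = 2·log(6) = 3.5835. ✓

I(r) ≈ 3.5835.


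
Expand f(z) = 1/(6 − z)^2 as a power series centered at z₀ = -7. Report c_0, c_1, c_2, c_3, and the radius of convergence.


Let w = z − z₀, so z = z₀ + w.
Then 6 − z = 6 − (z₀ + w) = (6 − z₀) − w = 13 − w.
f(z) = 1/(13 − w)^2 = (1/(13)^2) · (1 − w/(13))^{−2}.
By the binomial series (1−u)^{−2} = Σ_{n≥0} C(n+1, 1) u^n for |u|<1, with u = w/(13):
  c_n = C(n+1, 1) / (13)^(n+2).
  c_0 = 1/(13)^2 = 1/169.
  c_1 = 2/(13)^3 = 2/2197.
  c_2 = 3/(13)^4 = 3/28561.
  c_3 = 4/(13)^5 = 4/371293.
The series is valid for |w/d| < 1, i.e. |z − z₀| < |d|.
Radius of convergence: R = |6 − z₀| = |13| = 13 (distance from z₀ to the singularity z = 6).

c_0 = 1/169, c_1 = 2/2197, c_2 = 3/28561, c_3 = 4/371293; R = 13.


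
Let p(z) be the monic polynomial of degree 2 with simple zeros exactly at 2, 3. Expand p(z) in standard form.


The polynomial is p(z) = ∏_{α ∈ S} (z − α), where S = {2, 3}.
Expanding the product yields: p(z) = z^2 -5·z + 6.
The resulting polynomial has degree 2 and real coefficients as required.

p(z) = z^2 -5·z + 6.


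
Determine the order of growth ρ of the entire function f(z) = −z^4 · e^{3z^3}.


M(r) = max_{|z|=r} |-1|·|z|^4·|e^{3z^3}| = 1·r^4 · e^{3r^3} (the factors attain their maxima compatibly on |z|=r). Then log M(r) = log 1 + 4·log r + 3r^3, dominated by the last term, so log log M(r) ~ 3·log r. The polynomial factor -1z^4 contributes only a log r term and does not affect the order. ρ = 3.
Therefore ρ = 3.

Order ρ = 3.


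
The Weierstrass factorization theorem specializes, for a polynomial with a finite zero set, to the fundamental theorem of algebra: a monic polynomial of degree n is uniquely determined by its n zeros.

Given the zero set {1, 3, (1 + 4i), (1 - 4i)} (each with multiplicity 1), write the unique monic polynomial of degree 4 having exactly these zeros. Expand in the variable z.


The polynomial is p(z) = ∏_{α ∈ S} (z − α), where S = {1, 3, (1 + 4i), (1 - 4i)}.
Expanding the product yields: p(z) = z^4 -6·z^3 + 28·z^2 -74·z + 51.
Note conjugate pairs combine to real quadratics: (z − (1+4i))(z − (1−4i)) = z² − 2z + 17.
The resulting polynomial has degree 4 and real coefficients as required.

p(z) = z^4 -6·z^3 + 28·z^2 -74·z + 51.


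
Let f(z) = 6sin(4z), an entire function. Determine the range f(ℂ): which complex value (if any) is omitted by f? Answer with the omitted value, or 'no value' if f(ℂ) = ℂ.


Little Picard bounds the complement of f(ℂ) to at most one point.
sin is entire and surjective onto ℂ: for every w ∈ ℂ, sin(ζ) = w has a solution ζ ∈ ℂ (e.g., via the complex inverse arcsin). With ζ = 4z this gives z = ζ/(4). Then 6·sin(4z) takes every value in 6·ℂ = ℂ, and adding 0 is a bijection of ℂ. So f is surjective and omits no value. (Note: only on the real line is sin bounded by [−1, 1].)

Omitted value: no value.


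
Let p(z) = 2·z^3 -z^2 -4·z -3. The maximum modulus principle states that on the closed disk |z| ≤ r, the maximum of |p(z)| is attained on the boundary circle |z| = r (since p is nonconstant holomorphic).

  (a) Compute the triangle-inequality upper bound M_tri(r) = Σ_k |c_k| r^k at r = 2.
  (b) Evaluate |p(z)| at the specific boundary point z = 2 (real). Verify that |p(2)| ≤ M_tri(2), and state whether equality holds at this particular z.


Coefficients: c_0 = -3, c_1 = -4, c_2 = -1, c_3 = 2. Radius r = 2.
Part (a). Triangle bound: M_tri(r) = Σ_k |c_k| r^k
  = |-3|·2^0 + |-4|·2^1 + |-1|·2^2 + |2|·2^3
  = 3 + 8 + 4 + 16 = 31.
This bounds M(r) := max_{|z|=r} |p(z)| from above; equality holds iff all terms c_k z^k can be made to align in phase at a single z on |z|=r.
Part (b). At z = 2 (real, on the circle |z| = r):
  p(2) = (-3)·2^0 + (-4)·2^1 + (-1)·2^2 + (2)·2^3 = 1.
  |p(2)| = 1.
Check: |p(2)| = 1 ≤ 31 = M_tri(2). ✓ Equality does not hold at z = 2 (the coefficients have mixed signs, so the terms do not all align in phase there).

M_tri(2) = 31; |p(2)| = 1; equality at z=2: no.


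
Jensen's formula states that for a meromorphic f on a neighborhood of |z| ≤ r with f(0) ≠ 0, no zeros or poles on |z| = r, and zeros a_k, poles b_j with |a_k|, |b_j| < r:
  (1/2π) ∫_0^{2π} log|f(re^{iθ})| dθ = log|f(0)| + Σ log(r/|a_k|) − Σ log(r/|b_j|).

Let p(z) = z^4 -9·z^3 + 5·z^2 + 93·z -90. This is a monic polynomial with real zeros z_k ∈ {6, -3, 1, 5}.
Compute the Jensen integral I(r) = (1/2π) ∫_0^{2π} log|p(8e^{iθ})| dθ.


Zeros: -3, 1, 5, 6; r = 8.
Inside |z| < r: -3, 1, 5, 6. Outside (|z| ≥ r): ∅.
p(0) = -90, so log|p(0)| = log(90) = 4.4998.
Apply Jensen: I(r) = log|p(0)| + Σ_k log(r/|z_k|), summed over zeros inside |z| < r.
  log(r/|z_k|) for z_k = 6: log(8/6) = 0.2877
  log(r/|z_k|) for z_k = -3: log(8/3) = 0.9808
  log(r/|z_k|) for z_k = 1: log(8/1) = 2.0794
  log(r/|z_k|) for z_k = 5: log(8/5) = 0.4700
Sum over inside zeros: 3.8180.
I(r) = log|p(0)| + (inside sum) = 4.4998 + 3.8180 = 8.3178.
Closed form (all zeros inside, monic): I(r) = n·log(r) = 4·log(8) = 8.3178. ✓

I(r) ≈ 8.3178.


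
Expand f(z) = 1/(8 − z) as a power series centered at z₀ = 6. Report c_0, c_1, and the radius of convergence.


Let w = z − z₀, so z = z₀ + w.
Then 8 − z = 8 − (z₀ + w) = (8 − z₀) − w = 2 − w.
f(z) = 1/(2 − w) = (1/(2)) · 1/(1 − w/(2)) = Σ_{n≥0} w^n / (2)^(n+1).
So c_n = 1/(2)^(n+1):
  c_0 = 1/(2)^1 = 1/2.
  c_1 = 1/(2)^2 = 1/4.
The series is valid for |w/d| < 1, i.e. |z − z₀| < |d|.
Radius of convergence: R = |8 − z₀| = |2| = 2 (distance from z₀ to the singularity z = 8).

c_0 = 1/2, c_1 = 1/4; R = 2.


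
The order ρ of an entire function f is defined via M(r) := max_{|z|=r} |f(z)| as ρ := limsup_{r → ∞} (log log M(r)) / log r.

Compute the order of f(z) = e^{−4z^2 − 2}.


|e^{−4z^2 − 2}| = e^{Re(-4·z^2) + -2} ≤ e^{4|z|^2 + -2} = e^{4r^2 + -2} on |z| = r, so ρ ≤ 2. Choosing z on |z|=r so that -4·z^2 is real positive (always possible by picking arg z appropriately) gives |f(z)| = e^{4r^2 + -2}, matching the bound. The additive constant -2 does not affect log log M(r) ~ 2·log r. Hence ρ = 2.
Therefore ρ = 2.

Order ρ = 2.


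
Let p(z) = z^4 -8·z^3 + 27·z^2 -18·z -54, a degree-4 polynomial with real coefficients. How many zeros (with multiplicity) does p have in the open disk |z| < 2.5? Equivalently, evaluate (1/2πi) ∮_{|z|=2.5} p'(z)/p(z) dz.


The zeros of p are: -1, 3, (3 + 3i), (3 - 3i).
Their magnitudes are: 1, 3, 4.243, 4.243.
Zeros with |z| < R = 2.5: -1.
Count = 1.
By the argument principle, (1/2πi) ∮_{|z|=R} p'(z)/p(z) dz equals exactly this count.

Number of zeros inside |z| < 2.5: 1.


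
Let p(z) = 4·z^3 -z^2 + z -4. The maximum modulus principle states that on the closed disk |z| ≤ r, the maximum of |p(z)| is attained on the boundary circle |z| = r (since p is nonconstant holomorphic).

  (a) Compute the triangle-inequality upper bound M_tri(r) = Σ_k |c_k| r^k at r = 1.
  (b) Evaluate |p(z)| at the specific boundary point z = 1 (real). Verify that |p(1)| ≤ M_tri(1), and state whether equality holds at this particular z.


Coefficients: c_0 = -4, c_1 = 1, c_2 = -1, c_3 = 4. Radius r = 1.
Part (a). Triangle bound: M_tri(r) = Σ_k |c_k| r^k
  = |-4|·1^0 + |1|·1^1 + |-1|·1^2 + |4|·1^3
  = 4 + 1 + 1 + 4 = 10.
This bounds M(r) := max_{|z|=r} |p(z)| from above; equality holds iff all terms c_k z^k can be made to align in phase at a single z on |z|=r.
Part (b). At z = 1 (real, on the circle |z| = r):
  p(1) = (-4)·1^0 + (1)·1^1 + (-1)·1^2 + (4)·1^3 = 0.
  |p(1)| = 0.
Check: |p(1)| = 0 ≤ 10 = M_tri(1). ✓ Equality does not hold at z = 1 (the coefficients have mixed signs, so the terms do not all align in phase there).

M_tri(1) = 10; |p(1)| = 0; equality at z=1: no.


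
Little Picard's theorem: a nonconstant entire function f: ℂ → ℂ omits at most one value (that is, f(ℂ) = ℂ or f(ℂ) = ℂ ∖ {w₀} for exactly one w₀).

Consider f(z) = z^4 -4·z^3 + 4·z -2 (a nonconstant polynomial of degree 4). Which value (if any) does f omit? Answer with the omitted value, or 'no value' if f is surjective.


Little Picard bounds the complement of f(ℂ) to at most one point.
For every w ∈ ℂ, the equation p(z) − w = 0 is a nonconstant polynomial in z and hence has at least one root by the fundamental theorem of algebra. So p is surjective onto ℂ, omitting no value.

Omitted value: no value.


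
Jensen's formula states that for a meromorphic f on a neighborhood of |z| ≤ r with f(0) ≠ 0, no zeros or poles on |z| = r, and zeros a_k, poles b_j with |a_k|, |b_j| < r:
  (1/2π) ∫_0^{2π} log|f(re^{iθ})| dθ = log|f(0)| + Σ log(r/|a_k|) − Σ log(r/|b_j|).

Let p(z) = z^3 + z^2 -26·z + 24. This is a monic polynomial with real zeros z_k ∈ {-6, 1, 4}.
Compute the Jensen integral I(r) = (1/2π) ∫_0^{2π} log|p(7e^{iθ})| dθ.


Zeros: -6, 1, 4; r = 7.
Inside |z| < r: -6, 1, 4. Outside (|z| ≥ r): ∅.
p(0) = 24, so log|p(0)| = log(24) = 3.1781.
Apply Jensen: I(r) = log|p(0)| + Σ_k log(r/|z_k|), summed over zeros inside |z| < r.
  log(r/|z_k|) for z_k = -6: log(7/6) = 0.1542
  log(r/|z_k|) for z_k = 1: log(7/1) = 1.9459
  log(r/|z_k|) for z_k = 4: log(7/4) = 0.5596
Sum over inside zeros: 2.6597.
I(r) = log|p(0)| + (inside sum) = 3.1781 + 2.6597 = 5.8377.
Closed form (all zeros inside, monic): I(r) = n·log(r) = 3·log(7) = 5.8377. ✓

I(r) ≈ 5.8377.


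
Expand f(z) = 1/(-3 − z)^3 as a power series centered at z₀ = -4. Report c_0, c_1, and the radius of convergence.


Let w = z − z₀, so z = z₀ + w.
Then -3 − z = -3 − (z₀ + w) = (-3 − z₀) − w = 1 − w.
f(z) = 1/(1 − w)^3 = (1/(1)^3) · (1 − w/(1))^{−3}.
By the binomial series (1−u)^{−3} = Σ_{n≥0} C(n+2, 2) u^n for |u|<1, with u = w/(1):
  c_n = C(n+2, 2) / (1)^(n+3).
  c_0 = 1/(1)^3 = 1.
  c_1 = 3/(1)^4 = 3.
The series is valid for |w/d| < 1, i.e. |z − z₀| < |d|.
Radius of convergence: R = |-3 − z₀| = |1| = 1 (distance from z₀ to the singularity z = -3).

c_0 = 1, c_1 = 3; R = 1.


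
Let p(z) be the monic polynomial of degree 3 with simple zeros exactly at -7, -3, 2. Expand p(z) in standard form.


The polynomial is p(z) = ∏_{α ∈ S} (z − α), where S = {-7, -3, 2}.
Expanding the product yields: p(z) = z^3 + 8·z^2 + z -42.
The resulting polynomial has degree 3 and real coefficients as required.

p(z) = z^3 + 8·z^2 + z -42.


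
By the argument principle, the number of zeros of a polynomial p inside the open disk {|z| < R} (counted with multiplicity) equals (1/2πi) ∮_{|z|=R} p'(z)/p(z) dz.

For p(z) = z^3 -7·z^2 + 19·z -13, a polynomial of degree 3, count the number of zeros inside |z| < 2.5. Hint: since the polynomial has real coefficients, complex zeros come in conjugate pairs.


The zeros of p are: 1, (3 + 2i), (3 - 2i).
Their magnitudes are: 1, 3.606, 3.606.
Zeros with |z| < R = 2.5: 1.
Count = 1.
By the argument principle, (1/2πi) ∮_{|z|=R} p'(z)/p(z) dz equals exactly this count.

Number of zeros inside |z| < 2.5: 1.


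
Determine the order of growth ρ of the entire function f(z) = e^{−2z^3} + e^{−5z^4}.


Each summand is entire of order 3 and 4 respectively (as in the single-exponential case). The order of a sum is at most the max of the orders, so ρ ≤ 4. For the lower bound: on |z|=r choose arg z so that -5z^4 is real positive; then |e^{-5z^4}| = e^{5r^4} while |e^{-2z^3}| ≤ e^{2r^3} = o(e^{5r^4}). So |f| ≥ e^{5r^4}(1 − o(1)) and ρ ≥ 4. Hence ρ = max(3, 4) = 4.
Therefore ρ = 4.

Order ρ = 4.


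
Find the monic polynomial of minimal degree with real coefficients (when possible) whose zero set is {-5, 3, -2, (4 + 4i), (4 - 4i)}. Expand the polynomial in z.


The polynomial is p(z) = ∏_{α ∈ S} (z − α), where S = {-5, 3, -2, (4 + 4i), (4 - 4i)}.
Expanding the product yields: p(z) = z^5 -4·z^4 -11·z^3 + 186·z^2 -112·z -960.
Note conjugate pairs combine to real quadratics: (z − (4+4i))(z − (4−4i)) = z² − 8z + 32.
The resulting polynomial has degree 5 and real coefficients as required.

p(z) = z^5 -4·z^4 -11·z^3 + 186·z^2 -112·z -960.


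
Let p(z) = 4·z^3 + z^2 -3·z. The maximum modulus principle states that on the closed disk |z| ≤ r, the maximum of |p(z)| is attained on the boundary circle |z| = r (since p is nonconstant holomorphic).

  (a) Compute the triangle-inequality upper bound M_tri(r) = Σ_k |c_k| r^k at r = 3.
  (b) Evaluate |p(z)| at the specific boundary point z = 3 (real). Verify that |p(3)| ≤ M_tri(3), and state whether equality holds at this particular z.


Coefficients: c_0 = 0, c_1 = -3, c_2 = 1, c_3 = 4. Radius r = 3.
Part (a). Triangle bound: M_tri(r) = Σ_k |c_k| r^k
  = |0|·3^0 + |-3|·3^1 + |1|·3^2 + |4|·3^3
  = 0 + 9 + 9 + 108 = 126.
This bounds M(r) := max_{|z|=r} |p(z)| from above; equality holds iff all terms c_k z^k can be made to align in phase at a single z on |z|=r.
Part (b). At z = 3 (real, on the circle |z| = r):
  p(3) = (0)·3^0 + (-3)·3^1 + (1)·3^2 + (4)·3^3 = 108.
  |p(3)| = 108.
Check: |p(3)| = 108 ≤ 126 = M_tri(3). ✓ Equality does not hold at z = 3 (the coefficients have mixed signs, so the terms do not all align in phase there).

M_tri(3) = 126; |p(3)| = 108; equality at z=3: no.


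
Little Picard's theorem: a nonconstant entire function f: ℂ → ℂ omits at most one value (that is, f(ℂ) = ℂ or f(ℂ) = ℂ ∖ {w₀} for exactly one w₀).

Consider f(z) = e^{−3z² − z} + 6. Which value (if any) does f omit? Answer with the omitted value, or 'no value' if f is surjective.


Little Picard bounds the complement of f(ℂ) to at most one point.
The exponent g(z) = −3z² − z is a nonconstant polynomial, hence surjective onto ℂ. So e^{g(z)} takes every value in {e^w : w ∈ ℂ} = ℂ ∖ {0}. Adding 6 shifts the range to ℂ ∖ {6}. f omits exactly 6.

Omitted value: 6.


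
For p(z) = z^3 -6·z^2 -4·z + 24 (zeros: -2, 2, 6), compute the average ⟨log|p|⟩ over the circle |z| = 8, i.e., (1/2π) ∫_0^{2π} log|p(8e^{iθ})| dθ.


Zeros: -2, 2, 6; r = 8.
Inside |z| < r: -2, 2, 6. Outside (|z| ≥ r): ∅.
p(0) = 24, so log|p(0)| = log(24) = 3.1781.
Apply Jensen: I(r) = log|p(0)| + Σ_k log(r/|z_k|), summed over zeros inside |z| < r.
  log(r/|z_k|) for z_k = -2: log(8/2) = 1.3863
  log(r/|z_k|) for z_k = 2: log(8/2) = 1.3863
  log(r/|z_k|) for z_k = 6: log(8/6) = 0.2877
Sum over inside zeros: 3.0603.
I(r) = log|p(0)| + (inside sum) = 3.1781 + 3.0603 = 6.2383.
Closed form (all zeros inside, monic): I(r) = n·log(r) = 3·log(8) = 6.2383. ✓

I(r) ≈ 6.2383.


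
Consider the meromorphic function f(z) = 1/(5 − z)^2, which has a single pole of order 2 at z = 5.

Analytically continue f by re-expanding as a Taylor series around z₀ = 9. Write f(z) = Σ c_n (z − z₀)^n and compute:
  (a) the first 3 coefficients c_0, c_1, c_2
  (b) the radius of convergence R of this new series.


Let w = z − z₀, so z = z₀ + w.
Then 5 − z = 5 − (z₀ + w) = (5 − z₀) − w = -4 − w.
f(z) = 1/(-4 − w)^2 = (1/(-4)^2) · (1 − w/(-4))^{−2}.
By the binomial series (1−u)^{−2} = Σ_{n≥0} C(n+1, 1) u^n for |u|<1, with u = w/(-4):
  c_n = C(n+1, 1) / (-4)^(n+2).
  c_0 = 1/(-4)^2 = 1/16.
  c_1 = 2/(-4)^3 = -1/32.
  c_2 = 3/(-4)^4 = 3/256.
The series is valid for |w/d| < 1, i.e. |z − z₀| < |d|.
Radius of convergence: R = |5 − z₀| = |-4| = 4 (distance from z₀ to the singularity z = 5).

c_0 = 1/16, c_1 = -1/32, c_2 = 3/256; R = 4.


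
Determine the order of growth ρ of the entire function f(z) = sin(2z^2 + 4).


Write sin(w) = (e^{iw} ± e^{−iw})/(2 or 2i), so |sin(w)| ≤ e^{|w|}. With w = 2z^2 + 4, |w| ≤ 2r^2 + 4 on |z|=r, giving M(r) ≤ e^{2r^2 + 4} and ρ ≤ 2. For the lower bound, choose z on |z|=r with 2z^2 purely imaginary of modulus 2r^2; then |sin(2z^2 + 4)| grows like e^{2r^2}/2, so ρ ≥ 2. Hence ρ = 2.
Therefore ρ = 2.

Order ρ = 2.


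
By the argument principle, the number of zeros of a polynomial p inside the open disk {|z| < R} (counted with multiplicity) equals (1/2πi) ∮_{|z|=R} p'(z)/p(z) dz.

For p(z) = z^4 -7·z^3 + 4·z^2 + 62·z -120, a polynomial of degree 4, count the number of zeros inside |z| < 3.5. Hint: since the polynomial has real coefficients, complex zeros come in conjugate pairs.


The zeros of p are: (3 + 1i), (3 - 1i), -3, 4.
Their magnitudes are: 3.162, 3.162, 3, 4.
Zeros with |z| < R = 3.5: (3 + 1i), (3 - 1i), -3.
Count = 3.
By the argument principle, (1/2πi) ∮_{|z|=R} p'(z)/p(z) dz equals exactly this count.

Number of zeros inside |z| < 3.5: 3.


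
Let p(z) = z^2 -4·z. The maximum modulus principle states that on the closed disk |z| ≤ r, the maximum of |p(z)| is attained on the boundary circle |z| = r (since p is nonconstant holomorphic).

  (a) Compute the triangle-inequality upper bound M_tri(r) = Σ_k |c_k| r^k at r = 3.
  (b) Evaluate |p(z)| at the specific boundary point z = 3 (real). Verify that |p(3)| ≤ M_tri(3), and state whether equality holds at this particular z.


Coefficients: c_0 = 0, c_1 = -4, c_2 = 1. Radius r = 3.
Part (a). Triangle bound: M_tri(r) = Σ_k |c_k| r^k
  = |0|·3^0 + |-4|·3^1 + |1|·3^2
  = 0 + 12 + 9 = 21.
This bounds M(r) := max_{|z|=r} |p(z)| from above; equality holds iff all terms c_k z^k can be made to align in phase at a single z on |z|=r.
Part (b). At z = 3 (real, on the circle |z| = r):
  p(3) = (0)·3^0 + (-4)·3^1 + (1)·3^2 = -3.
  |p(3)| = 3.
Check: |p(3)| = 3 ≤ 21 = M_tri(3). ✓ Equality does not hold at z = 3 (the coefficients have mixed signs, so the terms do not all align in phase there).

M_tri(3) = 21; |p(3)| = 3; equality at z=3: no.


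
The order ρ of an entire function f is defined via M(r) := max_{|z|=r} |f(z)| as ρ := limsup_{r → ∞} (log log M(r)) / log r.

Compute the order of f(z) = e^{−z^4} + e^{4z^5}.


Each summand is entire of order 4 and 5 respectively (as in the single-exponential case). The order of a sum is at most the max of the orders, so ρ ≤ 5. For the lower bound: on |z|=r choose arg z so that 4z^5 is real positive; then |e^{4z^5}| = e^{4r^5} while |e^{-1z^4}| ≤ e^{1r^4} = o(e^{4r^5}). So |f| ≥ e^{4r^5}(1 − o(1)) and ρ ≥ 5. Hence ρ = max(4, 5) = 5.
Therefore ρ = 5.

Order ρ = 5.


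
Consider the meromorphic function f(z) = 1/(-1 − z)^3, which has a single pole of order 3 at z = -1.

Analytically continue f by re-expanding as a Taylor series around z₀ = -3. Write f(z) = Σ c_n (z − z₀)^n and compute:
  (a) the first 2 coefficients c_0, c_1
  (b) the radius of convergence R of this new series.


Let w = z − z₀, so z = z₀ + w.
Then -1 − z = -1 − (z₀ + w) = (-1 − z₀) − w = 2 − w.
f(z) = 1/(2 − w)^3 = (1/(2)^3) · (1 − w/(2))^{−3}.
By the binomial series (1−u)^{−3} = Σ_{n≥0} C(n+2, 2) u^n for |u|<1, with u = w/(2):
  c_n = C(n+2, 2) / (2)^(n+3).
  c_0 = 1/(2)^3 = 1/8.
  c_1 = 3/(2)^4 = 3/16.
The series is valid for |w/d| < 1, i.e. |z − z₀| < |d|.
Radius of convergence: R = |-1 − z₀| = |2| = 2 (distance from z₀ to the singularity z = -1).

c_0 = 1/8, c_1 = 3/16; R = 2.
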